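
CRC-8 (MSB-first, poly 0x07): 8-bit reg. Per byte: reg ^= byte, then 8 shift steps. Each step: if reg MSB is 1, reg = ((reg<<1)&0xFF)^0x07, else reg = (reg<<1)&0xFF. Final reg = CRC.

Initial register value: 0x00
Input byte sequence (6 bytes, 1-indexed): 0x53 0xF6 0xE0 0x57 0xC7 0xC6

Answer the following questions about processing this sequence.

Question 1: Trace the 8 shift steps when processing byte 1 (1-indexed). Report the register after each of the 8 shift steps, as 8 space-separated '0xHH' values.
Register before byte 1: 0x00
After XOR with byte 0x53: 0x53

Answer: 0xA6 0x4B 0x96 0x2B 0x56 0xAC 0x5F 0xBE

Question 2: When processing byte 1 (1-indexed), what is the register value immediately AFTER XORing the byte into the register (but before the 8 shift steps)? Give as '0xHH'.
Answer: 0x53

Derivation:
Register before byte 1: 0x00
Byte 1: 0x53
0x00 XOR 0x53 = 0x53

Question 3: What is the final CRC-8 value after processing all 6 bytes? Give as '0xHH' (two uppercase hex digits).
After byte 1 (0x53): reg=0xBE
After byte 2 (0xF6): reg=0xFF
After byte 3 (0xE0): reg=0x5D
After byte 4 (0x57): reg=0x36
After byte 5 (0xC7): reg=0xD9
After byte 6 (0xC6): reg=0x5D

Answer: 0x5D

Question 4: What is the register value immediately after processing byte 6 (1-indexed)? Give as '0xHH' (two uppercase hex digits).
After byte 1 (0x53): reg=0xBE
After byte 2 (0xF6): reg=0xFF
After byte 3 (0xE0): reg=0x5D
After byte 4 (0x57): reg=0x36
After byte 5 (0xC7): reg=0xD9
After byte 6 (0xC6): reg=0x5D

Answer: 0x5D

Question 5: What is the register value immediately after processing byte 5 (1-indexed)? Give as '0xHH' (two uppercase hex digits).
After byte 1 (0x53): reg=0xBE
After byte 2 (0xF6): reg=0xFF
After byte 3 (0xE0): reg=0x5D
After byte 4 (0x57): reg=0x36
After byte 5 (0xC7): reg=0xD9

Answer: 0xD9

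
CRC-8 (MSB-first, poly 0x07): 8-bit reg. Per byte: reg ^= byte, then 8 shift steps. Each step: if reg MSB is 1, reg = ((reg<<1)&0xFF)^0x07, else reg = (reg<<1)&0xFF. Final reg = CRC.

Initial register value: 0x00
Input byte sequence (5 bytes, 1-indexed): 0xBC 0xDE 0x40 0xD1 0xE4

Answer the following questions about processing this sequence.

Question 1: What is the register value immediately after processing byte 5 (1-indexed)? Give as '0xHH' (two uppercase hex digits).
Answer: 0xC5

Derivation:
After byte 1 (0xBC): reg=0x3D
After byte 2 (0xDE): reg=0xA7
After byte 3 (0x40): reg=0xBB
After byte 4 (0xD1): reg=0x11
After byte 5 (0xE4): reg=0xC5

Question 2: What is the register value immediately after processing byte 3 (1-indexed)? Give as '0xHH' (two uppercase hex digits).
Answer: 0xBB

Derivation:
After byte 1 (0xBC): reg=0x3D
After byte 2 (0xDE): reg=0xA7
After byte 3 (0x40): reg=0xBB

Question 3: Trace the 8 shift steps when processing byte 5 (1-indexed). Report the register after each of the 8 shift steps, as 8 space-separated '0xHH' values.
Answer: 0xED 0xDD 0xBD 0x7D 0xFA 0xF3 0xE1 0xC5

Derivation:
After byte 1 (0xBC): reg=0x3D
After byte 2 (0xDE): reg=0xA7
After byte 3 (0x40): reg=0xBB
After byte 4 (0xD1): reg=0x11
Register before byte 5: 0x11
After XOR with byte 0xE4: 0xF5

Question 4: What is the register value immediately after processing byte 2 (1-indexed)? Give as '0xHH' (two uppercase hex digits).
After byte 1 (0xBC): reg=0x3D
After byte 2 (0xDE): reg=0xA7

Answer: 0xA7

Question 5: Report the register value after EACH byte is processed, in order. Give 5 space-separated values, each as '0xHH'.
0x3D 0xA7 0xBB 0x11 0xC5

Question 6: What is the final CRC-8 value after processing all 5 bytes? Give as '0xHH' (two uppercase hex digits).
Answer: 0xC5

Derivation:
After byte 1 (0xBC): reg=0x3D
After byte 2 (0xDE): reg=0xA7
After byte 3 (0x40): reg=0xBB
After byte 4 (0xD1): reg=0x11
After byte 5 (0xE4): reg=0xC5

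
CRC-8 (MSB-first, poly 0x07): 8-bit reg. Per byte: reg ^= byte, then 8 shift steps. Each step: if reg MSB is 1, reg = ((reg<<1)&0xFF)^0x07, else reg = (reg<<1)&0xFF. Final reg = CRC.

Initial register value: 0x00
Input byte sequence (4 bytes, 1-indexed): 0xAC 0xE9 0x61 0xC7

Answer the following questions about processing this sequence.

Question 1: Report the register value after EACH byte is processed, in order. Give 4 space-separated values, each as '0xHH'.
0x4D 0x75 0x6C 0x58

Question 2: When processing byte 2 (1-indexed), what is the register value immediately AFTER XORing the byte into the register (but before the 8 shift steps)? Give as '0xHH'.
Register before byte 2: 0x4D
Byte 2: 0xE9
0x4D XOR 0xE9 = 0xA4

Answer: 0xA4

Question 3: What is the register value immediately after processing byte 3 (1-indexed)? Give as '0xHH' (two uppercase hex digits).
After byte 1 (0xAC): reg=0x4D
After byte 2 (0xE9): reg=0x75
After byte 3 (0x61): reg=0x6C

Answer: 0x6C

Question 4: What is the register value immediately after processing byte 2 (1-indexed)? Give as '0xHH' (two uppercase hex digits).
Answer: 0x75

Derivation:
After byte 1 (0xAC): reg=0x4D
After byte 2 (0xE9): reg=0x75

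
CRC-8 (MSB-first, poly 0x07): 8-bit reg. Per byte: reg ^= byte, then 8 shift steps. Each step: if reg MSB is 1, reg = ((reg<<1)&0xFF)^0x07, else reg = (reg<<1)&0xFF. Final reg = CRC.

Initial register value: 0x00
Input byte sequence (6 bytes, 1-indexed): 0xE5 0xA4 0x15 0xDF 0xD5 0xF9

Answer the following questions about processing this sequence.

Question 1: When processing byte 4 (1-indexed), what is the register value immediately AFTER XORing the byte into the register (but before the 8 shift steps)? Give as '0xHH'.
Register before byte 4: 0x29
Byte 4: 0xDF
0x29 XOR 0xDF = 0xF6

Answer: 0xF6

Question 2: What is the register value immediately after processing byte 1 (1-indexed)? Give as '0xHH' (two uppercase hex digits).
Answer: 0xB5

Derivation:
After byte 1 (0xE5): reg=0xB5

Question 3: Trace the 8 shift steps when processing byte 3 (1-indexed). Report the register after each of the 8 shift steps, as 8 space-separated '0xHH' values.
Answer: 0xC4 0x8F 0x19 0x32 0x64 0xC8 0x97 0x29

Derivation:
After byte 1 (0xE5): reg=0xB5
After byte 2 (0xA4): reg=0x77
Register before byte 3: 0x77
After XOR with byte 0x15: 0x62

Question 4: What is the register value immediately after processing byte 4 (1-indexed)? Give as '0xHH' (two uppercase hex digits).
After byte 1 (0xE5): reg=0xB5
After byte 2 (0xA4): reg=0x77
After byte 3 (0x15): reg=0x29
After byte 4 (0xDF): reg=0xCC

Answer: 0xCC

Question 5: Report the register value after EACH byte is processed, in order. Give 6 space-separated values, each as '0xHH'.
0xB5 0x77 0x29 0xCC 0x4F 0x0B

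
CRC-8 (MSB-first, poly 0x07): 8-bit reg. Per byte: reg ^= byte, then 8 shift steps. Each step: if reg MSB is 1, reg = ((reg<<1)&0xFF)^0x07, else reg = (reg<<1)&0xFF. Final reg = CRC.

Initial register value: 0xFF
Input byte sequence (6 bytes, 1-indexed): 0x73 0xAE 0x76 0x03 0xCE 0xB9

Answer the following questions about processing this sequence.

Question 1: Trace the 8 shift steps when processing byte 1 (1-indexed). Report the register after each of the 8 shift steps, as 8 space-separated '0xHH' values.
Register before byte 1: 0xFF
After XOR with byte 0x73: 0x8C

Answer: 0x1F 0x3E 0x7C 0xF8 0xF7 0xE9 0xD5 0xAD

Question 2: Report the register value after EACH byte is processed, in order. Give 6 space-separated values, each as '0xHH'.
0xAD 0x09 0x7A 0x68 0x7B 0x40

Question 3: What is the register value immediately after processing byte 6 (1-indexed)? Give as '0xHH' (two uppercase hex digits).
Answer: 0x40

Derivation:
After byte 1 (0x73): reg=0xAD
After byte 2 (0xAE): reg=0x09
After byte 3 (0x76): reg=0x7A
After byte 4 (0x03): reg=0x68
After byte 5 (0xCE): reg=0x7B
After byte 6 (0xB9): reg=0x40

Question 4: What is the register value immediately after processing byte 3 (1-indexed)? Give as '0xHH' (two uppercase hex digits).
After byte 1 (0x73): reg=0xAD
After byte 2 (0xAE): reg=0x09
After byte 3 (0x76): reg=0x7A

Answer: 0x7A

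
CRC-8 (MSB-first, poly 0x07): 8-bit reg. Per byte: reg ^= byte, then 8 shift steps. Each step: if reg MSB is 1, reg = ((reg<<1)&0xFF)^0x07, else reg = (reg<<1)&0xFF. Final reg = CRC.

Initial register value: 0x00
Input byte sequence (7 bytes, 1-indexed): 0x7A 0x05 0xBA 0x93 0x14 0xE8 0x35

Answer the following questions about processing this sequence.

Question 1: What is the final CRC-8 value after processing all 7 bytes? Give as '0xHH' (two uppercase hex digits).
After byte 1 (0x7A): reg=0x61
After byte 2 (0x05): reg=0x3B
After byte 3 (0xBA): reg=0x8E
After byte 4 (0x93): reg=0x53
After byte 5 (0x14): reg=0xD2
After byte 6 (0xE8): reg=0xA6
After byte 7 (0x35): reg=0xF0

Answer: 0xF0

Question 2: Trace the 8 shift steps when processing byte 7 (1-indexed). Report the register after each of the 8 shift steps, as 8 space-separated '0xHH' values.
After byte 1 (0x7A): reg=0x61
After byte 2 (0x05): reg=0x3B
After byte 3 (0xBA): reg=0x8E
After byte 4 (0x93): reg=0x53
After byte 5 (0x14): reg=0xD2
After byte 6 (0xE8): reg=0xA6
Register before byte 7: 0xA6
After XOR with byte 0x35: 0x93

Answer: 0x21 0x42 0x84 0x0F 0x1E 0x3C 0x78 0xF0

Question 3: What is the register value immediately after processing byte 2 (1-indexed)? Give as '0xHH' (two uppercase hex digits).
After byte 1 (0x7A): reg=0x61
After byte 2 (0x05): reg=0x3B

Answer: 0x3B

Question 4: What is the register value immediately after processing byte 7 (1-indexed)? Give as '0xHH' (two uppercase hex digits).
Answer: 0xF0

Derivation:
After byte 1 (0x7A): reg=0x61
After byte 2 (0x05): reg=0x3B
After byte 3 (0xBA): reg=0x8E
After byte 4 (0x93): reg=0x53
After byte 5 (0x14): reg=0xD2
After byte 6 (0xE8): reg=0xA6
After byte 7 (0x35): reg=0xF0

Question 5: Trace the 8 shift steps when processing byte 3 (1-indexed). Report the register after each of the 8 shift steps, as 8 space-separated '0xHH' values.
After byte 1 (0x7A): reg=0x61
After byte 2 (0x05): reg=0x3B
Register before byte 3: 0x3B
After XOR with byte 0xBA: 0x81

Answer: 0x05 0x0A 0x14 0x28 0x50 0xA0 0x47 0x8E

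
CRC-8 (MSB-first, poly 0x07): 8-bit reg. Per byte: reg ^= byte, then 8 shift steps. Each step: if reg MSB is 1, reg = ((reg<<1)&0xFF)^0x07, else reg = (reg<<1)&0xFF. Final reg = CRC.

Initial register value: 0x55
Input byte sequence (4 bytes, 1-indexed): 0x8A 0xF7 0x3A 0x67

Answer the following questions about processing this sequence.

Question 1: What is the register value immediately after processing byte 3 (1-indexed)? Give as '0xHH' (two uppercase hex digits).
Answer: 0xB1

Derivation:
After byte 1 (0x8A): reg=0x13
After byte 2 (0xF7): reg=0xB2
After byte 3 (0x3A): reg=0xB1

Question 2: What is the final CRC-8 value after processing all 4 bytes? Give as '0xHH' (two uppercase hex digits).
After byte 1 (0x8A): reg=0x13
After byte 2 (0xF7): reg=0xB2
After byte 3 (0x3A): reg=0xB1
After byte 4 (0x67): reg=0x2C

Answer: 0x2C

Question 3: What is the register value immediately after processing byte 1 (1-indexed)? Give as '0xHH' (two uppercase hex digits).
Answer: 0x13

Derivation:
After byte 1 (0x8A): reg=0x13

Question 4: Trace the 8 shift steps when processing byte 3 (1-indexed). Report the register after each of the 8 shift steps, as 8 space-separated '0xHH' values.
Answer: 0x17 0x2E 0x5C 0xB8 0x77 0xEE 0xDB 0xB1

Derivation:
After byte 1 (0x8A): reg=0x13
After byte 2 (0xF7): reg=0xB2
Register before byte 3: 0xB2
After XOR with byte 0x3A: 0x88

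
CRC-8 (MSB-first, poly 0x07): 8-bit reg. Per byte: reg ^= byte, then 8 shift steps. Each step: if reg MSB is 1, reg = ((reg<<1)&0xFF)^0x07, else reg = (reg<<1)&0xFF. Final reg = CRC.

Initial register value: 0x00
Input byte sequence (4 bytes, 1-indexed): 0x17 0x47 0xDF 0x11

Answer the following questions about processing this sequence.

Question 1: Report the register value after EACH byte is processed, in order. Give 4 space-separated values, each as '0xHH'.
0x65 0xEE 0x97 0x9B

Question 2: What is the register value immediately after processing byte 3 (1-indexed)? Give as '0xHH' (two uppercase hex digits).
After byte 1 (0x17): reg=0x65
After byte 2 (0x47): reg=0xEE
After byte 3 (0xDF): reg=0x97

Answer: 0x97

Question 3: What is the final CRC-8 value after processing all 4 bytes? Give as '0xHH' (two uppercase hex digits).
Answer: 0x9B

Derivation:
After byte 1 (0x17): reg=0x65
After byte 2 (0x47): reg=0xEE
After byte 3 (0xDF): reg=0x97
After byte 4 (0x11): reg=0x9B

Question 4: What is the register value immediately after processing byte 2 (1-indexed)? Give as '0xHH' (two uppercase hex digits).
Answer: 0xEE

Derivation:
After byte 1 (0x17): reg=0x65
After byte 2 (0x47): reg=0xEE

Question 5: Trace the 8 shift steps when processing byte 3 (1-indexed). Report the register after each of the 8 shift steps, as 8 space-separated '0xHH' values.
After byte 1 (0x17): reg=0x65
After byte 2 (0x47): reg=0xEE
Register before byte 3: 0xEE
After XOR with byte 0xDF: 0x31

Answer: 0x62 0xC4 0x8F 0x19 0x32 0x64 0xC8 0x97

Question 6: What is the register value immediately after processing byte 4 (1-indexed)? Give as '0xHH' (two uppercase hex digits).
Answer: 0x9B

Derivation:
After byte 1 (0x17): reg=0x65
After byte 2 (0x47): reg=0xEE
After byte 3 (0xDF): reg=0x97
After byte 4 (0x11): reg=0x9B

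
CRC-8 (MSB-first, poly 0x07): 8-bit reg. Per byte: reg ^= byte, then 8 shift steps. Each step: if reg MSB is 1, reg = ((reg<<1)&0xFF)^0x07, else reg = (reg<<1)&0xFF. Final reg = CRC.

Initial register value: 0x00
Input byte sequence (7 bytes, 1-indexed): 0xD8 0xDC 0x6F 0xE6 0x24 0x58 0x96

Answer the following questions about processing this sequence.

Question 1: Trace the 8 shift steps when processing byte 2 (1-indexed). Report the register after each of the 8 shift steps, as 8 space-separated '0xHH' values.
After byte 1 (0xD8): reg=0x06
Register before byte 2: 0x06
After XOR with byte 0xDC: 0xDA

Answer: 0xB3 0x61 0xC2 0x83 0x01 0x02 0x04 0x08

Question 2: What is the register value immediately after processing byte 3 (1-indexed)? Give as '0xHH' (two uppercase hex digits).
Answer: 0x32

Derivation:
After byte 1 (0xD8): reg=0x06
After byte 2 (0xDC): reg=0x08
After byte 3 (0x6F): reg=0x32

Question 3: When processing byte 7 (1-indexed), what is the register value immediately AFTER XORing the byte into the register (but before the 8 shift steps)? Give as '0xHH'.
Answer: 0x67

Derivation:
Register before byte 7: 0xF1
Byte 7: 0x96
0xF1 XOR 0x96 = 0x67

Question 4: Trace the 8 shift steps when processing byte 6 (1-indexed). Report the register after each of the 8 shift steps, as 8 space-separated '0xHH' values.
Answer: 0x94 0x2F 0x5E 0xBC 0x7F 0xFE 0xFB 0xF1

Derivation:
After byte 1 (0xD8): reg=0x06
After byte 2 (0xDC): reg=0x08
After byte 3 (0x6F): reg=0x32
After byte 4 (0xE6): reg=0x22
After byte 5 (0x24): reg=0x12
Register before byte 6: 0x12
After XOR with byte 0x58: 0x4A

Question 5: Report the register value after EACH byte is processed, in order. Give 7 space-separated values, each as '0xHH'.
0x06 0x08 0x32 0x22 0x12 0xF1 0x32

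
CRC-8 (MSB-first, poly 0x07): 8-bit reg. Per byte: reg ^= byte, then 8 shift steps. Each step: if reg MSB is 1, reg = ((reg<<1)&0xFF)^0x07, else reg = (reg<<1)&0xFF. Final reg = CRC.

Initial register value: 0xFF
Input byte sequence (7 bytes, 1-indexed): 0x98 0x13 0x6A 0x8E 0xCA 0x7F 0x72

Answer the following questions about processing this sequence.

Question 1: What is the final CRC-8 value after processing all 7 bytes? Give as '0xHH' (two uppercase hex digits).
Answer: 0xA4

Derivation:
After byte 1 (0x98): reg=0x32
After byte 2 (0x13): reg=0xE7
After byte 3 (0x6A): reg=0xAA
After byte 4 (0x8E): reg=0xFC
After byte 5 (0xCA): reg=0x82
After byte 6 (0x7F): reg=0xFD
After byte 7 (0x72): reg=0xA4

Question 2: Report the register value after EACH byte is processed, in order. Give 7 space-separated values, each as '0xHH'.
0x32 0xE7 0xAA 0xFC 0x82 0xFD 0xA4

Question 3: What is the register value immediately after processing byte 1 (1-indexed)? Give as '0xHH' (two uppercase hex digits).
After byte 1 (0x98): reg=0x32

Answer: 0x32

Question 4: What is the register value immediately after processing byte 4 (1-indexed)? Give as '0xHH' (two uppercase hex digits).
After byte 1 (0x98): reg=0x32
After byte 2 (0x13): reg=0xE7
After byte 3 (0x6A): reg=0xAA
After byte 4 (0x8E): reg=0xFC

Answer: 0xFC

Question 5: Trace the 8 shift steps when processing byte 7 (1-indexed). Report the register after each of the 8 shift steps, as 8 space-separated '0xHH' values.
Answer: 0x19 0x32 0x64 0xC8 0x97 0x29 0x52 0xA4

Derivation:
After byte 1 (0x98): reg=0x32
After byte 2 (0x13): reg=0xE7
After byte 3 (0x6A): reg=0xAA
After byte 4 (0x8E): reg=0xFC
After byte 5 (0xCA): reg=0x82
After byte 6 (0x7F): reg=0xFD
Register before byte 7: 0xFD
After XOR with byte 0x72: 0x8F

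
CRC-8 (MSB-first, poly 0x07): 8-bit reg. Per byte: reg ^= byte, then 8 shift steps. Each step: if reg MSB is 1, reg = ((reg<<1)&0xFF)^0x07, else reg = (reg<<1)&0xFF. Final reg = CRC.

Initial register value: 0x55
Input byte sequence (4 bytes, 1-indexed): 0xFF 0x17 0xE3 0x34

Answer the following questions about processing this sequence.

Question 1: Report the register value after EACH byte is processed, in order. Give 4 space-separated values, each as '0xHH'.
0x5F 0xFF 0x54 0x27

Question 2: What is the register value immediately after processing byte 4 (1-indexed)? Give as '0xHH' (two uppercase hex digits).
After byte 1 (0xFF): reg=0x5F
After byte 2 (0x17): reg=0xFF
After byte 3 (0xE3): reg=0x54
After byte 4 (0x34): reg=0x27

Answer: 0x27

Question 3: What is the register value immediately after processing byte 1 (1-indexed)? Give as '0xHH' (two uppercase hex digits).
Answer: 0x5F

Derivation:
After byte 1 (0xFF): reg=0x5F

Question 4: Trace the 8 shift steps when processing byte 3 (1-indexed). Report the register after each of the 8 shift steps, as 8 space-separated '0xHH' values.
Answer: 0x38 0x70 0xE0 0xC7 0x89 0x15 0x2A 0x54

Derivation:
After byte 1 (0xFF): reg=0x5F
After byte 2 (0x17): reg=0xFF
Register before byte 3: 0xFF
After XOR with byte 0xE3: 0x1C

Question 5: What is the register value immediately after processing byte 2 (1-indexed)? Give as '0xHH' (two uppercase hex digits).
Answer: 0xFF

Derivation:
After byte 1 (0xFF): reg=0x5F
After byte 2 (0x17): reg=0xFF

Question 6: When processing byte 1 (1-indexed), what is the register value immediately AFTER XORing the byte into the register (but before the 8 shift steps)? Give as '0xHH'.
Answer: 0xAA

Derivation:
Register before byte 1: 0x55
Byte 1: 0xFF
0x55 XOR 0xFF = 0xAA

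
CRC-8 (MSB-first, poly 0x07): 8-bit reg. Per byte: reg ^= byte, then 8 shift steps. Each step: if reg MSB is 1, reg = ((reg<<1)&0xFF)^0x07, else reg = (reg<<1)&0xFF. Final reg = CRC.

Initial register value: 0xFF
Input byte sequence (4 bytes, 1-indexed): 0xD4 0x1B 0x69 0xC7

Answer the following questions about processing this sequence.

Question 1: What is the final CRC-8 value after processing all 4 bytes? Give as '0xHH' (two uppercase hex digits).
Answer: 0x19

Derivation:
After byte 1 (0xD4): reg=0xD1
After byte 2 (0x1B): reg=0x78
After byte 3 (0x69): reg=0x77
After byte 4 (0xC7): reg=0x19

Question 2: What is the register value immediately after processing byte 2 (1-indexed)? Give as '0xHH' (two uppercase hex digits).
After byte 1 (0xD4): reg=0xD1
After byte 2 (0x1B): reg=0x78

Answer: 0x78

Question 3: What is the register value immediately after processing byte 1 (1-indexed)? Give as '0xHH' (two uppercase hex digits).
Answer: 0xD1

Derivation:
After byte 1 (0xD4): reg=0xD1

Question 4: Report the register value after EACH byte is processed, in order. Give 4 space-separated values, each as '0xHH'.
0xD1 0x78 0x77 0x19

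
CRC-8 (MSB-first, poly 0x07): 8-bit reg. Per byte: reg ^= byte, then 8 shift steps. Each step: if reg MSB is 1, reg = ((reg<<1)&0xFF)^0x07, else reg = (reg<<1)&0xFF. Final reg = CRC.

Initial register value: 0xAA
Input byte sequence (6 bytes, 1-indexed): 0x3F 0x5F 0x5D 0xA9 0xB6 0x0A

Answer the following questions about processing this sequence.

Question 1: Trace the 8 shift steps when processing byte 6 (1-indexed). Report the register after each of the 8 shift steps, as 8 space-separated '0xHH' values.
After byte 1 (0x3F): reg=0xE2
After byte 2 (0x5F): reg=0x3A
After byte 3 (0x5D): reg=0x32
After byte 4 (0xA9): reg=0xC8
After byte 5 (0xB6): reg=0x7D
Register before byte 6: 0x7D
After XOR with byte 0x0A: 0x77

Answer: 0xEE 0xDB 0xB1 0x65 0xCA 0x93 0x21 0x42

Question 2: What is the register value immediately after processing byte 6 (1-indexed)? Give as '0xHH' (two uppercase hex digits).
After byte 1 (0x3F): reg=0xE2
After byte 2 (0x5F): reg=0x3A
After byte 3 (0x5D): reg=0x32
After byte 4 (0xA9): reg=0xC8
After byte 5 (0xB6): reg=0x7D
After byte 6 (0x0A): reg=0x42

Answer: 0x42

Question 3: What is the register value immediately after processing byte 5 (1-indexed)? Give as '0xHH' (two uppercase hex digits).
Answer: 0x7D

Derivation:
After byte 1 (0x3F): reg=0xE2
After byte 2 (0x5F): reg=0x3A
After byte 3 (0x5D): reg=0x32
After byte 4 (0xA9): reg=0xC8
After byte 5 (0xB6): reg=0x7D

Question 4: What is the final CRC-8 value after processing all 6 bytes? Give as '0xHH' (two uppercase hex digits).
Answer: 0x42

Derivation:
After byte 1 (0x3F): reg=0xE2
After byte 2 (0x5F): reg=0x3A
After byte 3 (0x5D): reg=0x32
After byte 4 (0xA9): reg=0xC8
After byte 5 (0xB6): reg=0x7D
After byte 6 (0x0A): reg=0x42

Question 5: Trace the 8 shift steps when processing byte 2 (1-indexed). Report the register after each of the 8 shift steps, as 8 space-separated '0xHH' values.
Answer: 0x7D 0xFA 0xF3 0xE1 0xC5 0x8D 0x1D 0x3A

Derivation:
After byte 1 (0x3F): reg=0xE2
Register before byte 2: 0xE2
After XOR with byte 0x5F: 0xBD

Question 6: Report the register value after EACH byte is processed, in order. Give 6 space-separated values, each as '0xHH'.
0xE2 0x3A 0x32 0xC8 0x7D 0x42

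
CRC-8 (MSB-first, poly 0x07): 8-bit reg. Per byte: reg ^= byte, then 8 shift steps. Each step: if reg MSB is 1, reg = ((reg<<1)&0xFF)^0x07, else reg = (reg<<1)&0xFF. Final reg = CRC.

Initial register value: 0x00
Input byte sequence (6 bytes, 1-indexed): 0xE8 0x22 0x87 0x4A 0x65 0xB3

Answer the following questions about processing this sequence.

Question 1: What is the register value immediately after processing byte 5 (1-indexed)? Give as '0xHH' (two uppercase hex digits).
After byte 1 (0xE8): reg=0x96
After byte 2 (0x22): reg=0x05
After byte 3 (0x87): reg=0x87
After byte 4 (0x4A): reg=0x6D
After byte 5 (0x65): reg=0x38

Answer: 0x38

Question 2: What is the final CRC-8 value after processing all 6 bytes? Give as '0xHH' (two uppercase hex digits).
Answer: 0xB8

Derivation:
After byte 1 (0xE8): reg=0x96
After byte 2 (0x22): reg=0x05
After byte 3 (0x87): reg=0x87
After byte 4 (0x4A): reg=0x6D
After byte 5 (0x65): reg=0x38
After byte 6 (0xB3): reg=0xB8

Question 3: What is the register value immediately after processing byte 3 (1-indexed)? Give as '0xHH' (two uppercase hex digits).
Answer: 0x87

Derivation:
After byte 1 (0xE8): reg=0x96
After byte 2 (0x22): reg=0x05
After byte 3 (0x87): reg=0x87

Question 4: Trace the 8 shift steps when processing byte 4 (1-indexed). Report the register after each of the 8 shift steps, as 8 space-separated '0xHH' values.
Answer: 0x9D 0x3D 0x7A 0xF4 0xEF 0xD9 0xB5 0x6D

Derivation:
After byte 1 (0xE8): reg=0x96
After byte 2 (0x22): reg=0x05
After byte 3 (0x87): reg=0x87
Register before byte 4: 0x87
After XOR with byte 0x4A: 0xCD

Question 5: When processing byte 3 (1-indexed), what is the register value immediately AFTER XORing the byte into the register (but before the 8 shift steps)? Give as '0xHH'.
Answer: 0x82

Derivation:
Register before byte 3: 0x05
Byte 3: 0x87
0x05 XOR 0x87 = 0x82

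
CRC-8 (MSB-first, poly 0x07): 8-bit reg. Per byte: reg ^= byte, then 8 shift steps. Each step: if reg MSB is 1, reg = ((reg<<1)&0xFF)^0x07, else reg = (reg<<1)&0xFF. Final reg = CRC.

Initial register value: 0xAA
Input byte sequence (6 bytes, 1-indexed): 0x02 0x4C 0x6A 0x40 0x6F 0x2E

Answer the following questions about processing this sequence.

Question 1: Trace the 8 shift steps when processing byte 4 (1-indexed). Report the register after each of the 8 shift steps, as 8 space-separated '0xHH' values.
Answer: 0xD9 0xB5 0x6D 0xDA 0xB3 0x61 0xC2 0x83

Derivation:
After byte 1 (0x02): reg=0x51
After byte 2 (0x4C): reg=0x53
After byte 3 (0x6A): reg=0xAF
Register before byte 4: 0xAF
After XOR with byte 0x40: 0xEF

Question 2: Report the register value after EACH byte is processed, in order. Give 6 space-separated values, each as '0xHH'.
0x51 0x53 0xAF 0x83 0x8A 0x75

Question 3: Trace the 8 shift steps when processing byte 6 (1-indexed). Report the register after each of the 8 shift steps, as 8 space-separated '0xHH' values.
Answer: 0x4F 0x9E 0x3B 0x76 0xEC 0xDF 0xB9 0x75

Derivation:
After byte 1 (0x02): reg=0x51
After byte 2 (0x4C): reg=0x53
After byte 3 (0x6A): reg=0xAF
After byte 4 (0x40): reg=0x83
After byte 5 (0x6F): reg=0x8A
Register before byte 6: 0x8A
After XOR with byte 0x2E: 0xA4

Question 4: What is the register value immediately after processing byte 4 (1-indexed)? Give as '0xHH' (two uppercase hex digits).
After byte 1 (0x02): reg=0x51
After byte 2 (0x4C): reg=0x53
After byte 3 (0x6A): reg=0xAF
After byte 4 (0x40): reg=0x83

Answer: 0x83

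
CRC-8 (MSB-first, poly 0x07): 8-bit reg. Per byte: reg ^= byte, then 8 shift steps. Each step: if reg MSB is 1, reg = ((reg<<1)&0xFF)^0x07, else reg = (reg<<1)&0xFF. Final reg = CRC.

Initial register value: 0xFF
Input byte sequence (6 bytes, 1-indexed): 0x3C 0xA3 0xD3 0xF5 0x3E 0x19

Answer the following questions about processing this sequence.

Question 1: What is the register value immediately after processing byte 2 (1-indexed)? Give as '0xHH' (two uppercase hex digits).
Answer: 0xB2

Derivation:
After byte 1 (0x3C): reg=0x47
After byte 2 (0xA3): reg=0xB2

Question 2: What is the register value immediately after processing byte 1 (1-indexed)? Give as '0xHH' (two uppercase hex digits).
Answer: 0x47

Derivation:
After byte 1 (0x3C): reg=0x47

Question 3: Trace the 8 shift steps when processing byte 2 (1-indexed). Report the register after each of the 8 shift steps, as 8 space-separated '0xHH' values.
Answer: 0xCF 0x99 0x35 0x6A 0xD4 0xAF 0x59 0xB2

Derivation:
After byte 1 (0x3C): reg=0x47
Register before byte 2: 0x47
After XOR with byte 0xA3: 0xE4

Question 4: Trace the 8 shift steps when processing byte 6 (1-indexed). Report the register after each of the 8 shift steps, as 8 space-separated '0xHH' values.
After byte 1 (0x3C): reg=0x47
After byte 2 (0xA3): reg=0xB2
After byte 3 (0xD3): reg=0x20
After byte 4 (0xF5): reg=0x25
After byte 5 (0x3E): reg=0x41
Register before byte 6: 0x41
After XOR with byte 0x19: 0x58

Answer: 0xB0 0x67 0xCE 0x9B 0x31 0x62 0xC4 0x8F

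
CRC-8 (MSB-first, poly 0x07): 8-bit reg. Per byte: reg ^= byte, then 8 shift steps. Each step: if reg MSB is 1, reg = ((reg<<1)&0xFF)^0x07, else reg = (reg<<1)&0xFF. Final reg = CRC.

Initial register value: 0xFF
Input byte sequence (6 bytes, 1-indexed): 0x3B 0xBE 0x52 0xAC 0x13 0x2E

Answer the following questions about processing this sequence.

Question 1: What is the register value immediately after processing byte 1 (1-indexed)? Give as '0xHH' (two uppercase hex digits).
Answer: 0x52

Derivation:
After byte 1 (0x3B): reg=0x52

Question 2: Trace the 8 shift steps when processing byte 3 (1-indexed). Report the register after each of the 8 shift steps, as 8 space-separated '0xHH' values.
After byte 1 (0x3B): reg=0x52
After byte 2 (0xBE): reg=0x8A
Register before byte 3: 0x8A
After XOR with byte 0x52: 0xD8

Answer: 0xB7 0x69 0xD2 0xA3 0x41 0x82 0x03 0x06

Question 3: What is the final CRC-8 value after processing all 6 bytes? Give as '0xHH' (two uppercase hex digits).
Answer: 0x6D

Derivation:
After byte 1 (0x3B): reg=0x52
After byte 2 (0xBE): reg=0x8A
After byte 3 (0x52): reg=0x06
After byte 4 (0xAC): reg=0x5F
After byte 5 (0x13): reg=0xE3
After byte 6 (0x2E): reg=0x6D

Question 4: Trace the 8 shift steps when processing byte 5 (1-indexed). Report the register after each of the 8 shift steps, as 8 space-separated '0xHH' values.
After byte 1 (0x3B): reg=0x52
After byte 2 (0xBE): reg=0x8A
After byte 3 (0x52): reg=0x06
After byte 4 (0xAC): reg=0x5F
Register before byte 5: 0x5F
After XOR with byte 0x13: 0x4C

Answer: 0x98 0x37 0x6E 0xDC 0xBF 0x79 0xF2 0xE3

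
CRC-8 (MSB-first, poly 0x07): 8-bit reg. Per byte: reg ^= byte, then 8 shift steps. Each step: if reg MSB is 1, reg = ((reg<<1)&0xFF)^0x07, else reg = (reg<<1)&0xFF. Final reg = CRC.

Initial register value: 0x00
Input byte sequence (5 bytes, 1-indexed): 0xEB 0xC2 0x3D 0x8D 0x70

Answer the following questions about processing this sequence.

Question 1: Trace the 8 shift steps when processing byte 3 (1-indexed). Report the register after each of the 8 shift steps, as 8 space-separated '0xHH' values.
Answer: 0x55 0xAA 0x53 0xA6 0x4B 0x96 0x2B 0x56

Derivation:
After byte 1 (0xEB): reg=0x9F
After byte 2 (0xC2): reg=0x94
Register before byte 3: 0x94
After XOR with byte 0x3D: 0xA9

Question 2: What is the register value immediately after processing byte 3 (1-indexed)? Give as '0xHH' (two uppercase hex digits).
After byte 1 (0xEB): reg=0x9F
After byte 2 (0xC2): reg=0x94
After byte 3 (0x3D): reg=0x56

Answer: 0x56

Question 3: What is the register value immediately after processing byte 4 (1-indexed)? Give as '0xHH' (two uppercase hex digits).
Answer: 0x0F

Derivation:
After byte 1 (0xEB): reg=0x9F
After byte 2 (0xC2): reg=0x94
After byte 3 (0x3D): reg=0x56
After byte 4 (0x8D): reg=0x0F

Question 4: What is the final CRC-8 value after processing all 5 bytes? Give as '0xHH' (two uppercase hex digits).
After byte 1 (0xEB): reg=0x9F
After byte 2 (0xC2): reg=0x94
After byte 3 (0x3D): reg=0x56
After byte 4 (0x8D): reg=0x0F
After byte 5 (0x70): reg=0x7A

Answer: 0x7A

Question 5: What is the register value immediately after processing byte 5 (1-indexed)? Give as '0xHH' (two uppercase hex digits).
Answer: 0x7A

Derivation:
After byte 1 (0xEB): reg=0x9F
After byte 2 (0xC2): reg=0x94
After byte 3 (0x3D): reg=0x56
After byte 4 (0x8D): reg=0x0F
After byte 5 (0x70): reg=0x7A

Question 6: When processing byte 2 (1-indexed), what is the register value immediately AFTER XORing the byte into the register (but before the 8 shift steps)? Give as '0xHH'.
Answer: 0x5D

Derivation:
Register before byte 2: 0x9F
Byte 2: 0xC2
0x9F XOR 0xC2 = 0x5D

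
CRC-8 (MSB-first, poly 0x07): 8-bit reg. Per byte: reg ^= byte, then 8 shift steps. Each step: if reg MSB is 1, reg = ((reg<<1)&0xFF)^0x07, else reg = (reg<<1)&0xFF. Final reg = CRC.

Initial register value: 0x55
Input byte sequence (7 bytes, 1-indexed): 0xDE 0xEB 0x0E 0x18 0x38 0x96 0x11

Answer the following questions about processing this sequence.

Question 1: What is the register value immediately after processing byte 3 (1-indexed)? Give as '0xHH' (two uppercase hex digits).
Answer: 0x19

Derivation:
After byte 1 (0xDE): reg=0xB8
After byte 2 (0xEB): reg=0xBE
After byte 3 (0x0E): reg=0x19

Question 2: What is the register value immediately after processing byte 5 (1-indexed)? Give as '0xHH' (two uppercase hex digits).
Answer: 0xBD

Derivation:
After byte 1 (0xDE): reg=0xB8
After byte 2 (0xEB): reg=0xBE
After byte 3 (0x0E): reg=0x19
After byte 4 (0x18): reg=0x07
After byte 5 (0x38): reg=0xBD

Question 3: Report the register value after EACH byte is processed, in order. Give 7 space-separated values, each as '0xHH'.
0xB8 0xBE 0x19 0x07 0xBD 0xD1 0x4E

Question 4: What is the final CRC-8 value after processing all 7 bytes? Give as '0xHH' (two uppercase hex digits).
After byte 1 (0xDE): reg=0xB8
After byte 2 (0xEB): reg=0xBE
After byte 3 (0x0E): reg=0x19
After byte 4 (0x18): reg=0x07
After byte 5 (0x38): reg=0xBD
After byte 6 (0x96): reg=0xD1
After byte 7 (0x11): reg=0x4E

Answer: 0x4E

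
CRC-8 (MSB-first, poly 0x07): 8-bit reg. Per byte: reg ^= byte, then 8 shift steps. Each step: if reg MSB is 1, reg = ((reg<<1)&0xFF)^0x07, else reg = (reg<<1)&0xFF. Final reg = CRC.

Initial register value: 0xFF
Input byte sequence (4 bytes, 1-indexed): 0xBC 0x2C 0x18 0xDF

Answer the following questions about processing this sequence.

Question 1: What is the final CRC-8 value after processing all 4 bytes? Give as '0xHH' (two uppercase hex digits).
After byte 1 (0xBC): reg=0xCE
After byte 2 (0x2C): reg=0xA0
After byte 3 (0x18): reg=0x21
After byte 4 (0xDF): reg=0xF4

Answer: 0xF4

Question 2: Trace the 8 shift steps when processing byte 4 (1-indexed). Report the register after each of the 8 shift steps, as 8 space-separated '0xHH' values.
Answer: 0xFB 0xF1 0xE5 0xCD 0x9D 0x3D 0x7A 0xF4

Derivation:
After byte 1 (0xBC): reg=0xCE
After byte 2 (0x2C): reg=0xA0
After byte 3 (0x18): reg=0x21
Register before byte 4: 0x21
After XOR with byte 0xDF: 0xFE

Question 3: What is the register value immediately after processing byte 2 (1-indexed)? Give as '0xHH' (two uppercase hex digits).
Answer: 0xA0

Derivation:
After byte 1 (0xBC): reg=0xCE
After byte 2 (0x2C): reg=0xA0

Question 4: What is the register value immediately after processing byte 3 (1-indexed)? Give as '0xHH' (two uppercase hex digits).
Answer: 0x21

Derivation:
After byte 1 (0xBC): reg=0xCE
After byte 2 (0x2C): reg=0xA0
After byte 3 (0x18): reg=0x21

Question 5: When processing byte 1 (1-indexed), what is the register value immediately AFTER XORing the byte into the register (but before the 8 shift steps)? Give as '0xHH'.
Register before byte 1: 0xFF
Byte 1: 0xBC
0xFF XOR 0xBC = 0x43

Answer: 0x43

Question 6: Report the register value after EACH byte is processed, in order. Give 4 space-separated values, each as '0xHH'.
0xCE 0xA0 0x21 0xF4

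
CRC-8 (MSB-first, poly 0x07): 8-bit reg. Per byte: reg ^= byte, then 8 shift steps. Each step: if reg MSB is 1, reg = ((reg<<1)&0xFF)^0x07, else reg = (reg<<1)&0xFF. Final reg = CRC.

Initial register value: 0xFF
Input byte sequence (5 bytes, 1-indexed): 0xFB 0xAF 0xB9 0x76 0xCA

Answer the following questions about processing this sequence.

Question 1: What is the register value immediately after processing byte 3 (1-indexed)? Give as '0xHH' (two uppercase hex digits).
Answer: 0x56

Derivation:
After byte 1 (0xFB): reg=0x1C
After byte 2 (0xAF): reg=0x10
After byte 3 (0xB9): reg=0x56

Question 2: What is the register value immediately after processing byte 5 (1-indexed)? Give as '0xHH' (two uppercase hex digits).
Answer: 0xD6

Derivation:
After byte 1 (0xFB): reg=0x1C
After byte 2 (0xAF): reg=0x10
After byte 3 (0xB9): reg=0x56
After byte 4 (0x76): reg=0xE0
After byte 5 (0xCA): reg=0xD6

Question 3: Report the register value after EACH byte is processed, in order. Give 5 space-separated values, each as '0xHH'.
0x1C 0x10 0x56 0xE0 0xD6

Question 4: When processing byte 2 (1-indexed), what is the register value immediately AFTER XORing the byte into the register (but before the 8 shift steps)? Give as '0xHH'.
Register before byte 2: 0x1C
Byte 2: 0xAF
0x1C XOR 0xAF = 0xB3

Answer: 0xB3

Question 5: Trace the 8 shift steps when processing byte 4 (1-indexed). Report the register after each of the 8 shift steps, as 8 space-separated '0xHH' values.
After byte 1 (0xFB): reg=0x1C
After byte 2 (0xAF): reg=0x10
After byte 3 (0xB9): reg=0x56
Register before byte 4: 0x56
After XOR with byte 0x76: 0x20

Answer: 0x40 0x80 0x07 0x0E 0x1C 0x38 0x70 0xE0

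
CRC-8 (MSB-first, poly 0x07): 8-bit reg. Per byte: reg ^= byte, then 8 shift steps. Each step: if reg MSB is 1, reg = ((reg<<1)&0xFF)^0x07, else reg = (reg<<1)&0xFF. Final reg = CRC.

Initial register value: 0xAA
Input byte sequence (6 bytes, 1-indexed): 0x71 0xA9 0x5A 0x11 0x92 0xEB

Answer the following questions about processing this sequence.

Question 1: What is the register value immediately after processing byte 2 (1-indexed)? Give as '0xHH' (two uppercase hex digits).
After byte 1 (0x71): reg=0x0F
After byte 2 (0xA9): reg=0x7B

Answer: 0x7B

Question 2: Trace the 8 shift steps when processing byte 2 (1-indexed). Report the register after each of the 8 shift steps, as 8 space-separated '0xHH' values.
Answer: 0x4B 0x96 0x2B 0x56 0xAC 0x5F 0xBE 0x7B

Derivation:
After byte 1 (0x71): reg=0x0F
Register before byte 2: 0x0F
After XOR with byte 0xA9: 0xA6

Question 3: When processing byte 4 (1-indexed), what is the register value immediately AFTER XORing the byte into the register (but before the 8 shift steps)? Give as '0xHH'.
Answer: 0xF6

Derivation:
Register before byte 4: 0xE7
Byte 4: 0x11
0xE7 XOR 0x11 = 0xF6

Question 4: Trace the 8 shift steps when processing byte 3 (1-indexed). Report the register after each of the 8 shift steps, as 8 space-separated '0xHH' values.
Answer: 0x42 0x84 0x0F 0x1E 0x3C 0x78 0xF0 0xE7

Derivation:
After byte 1 (0x71): reg=0x0F
After byte 2 (0xA9): reg=0x7B
Register before byte 3: 0x7B
After XOR with byte 0x5A: 0x21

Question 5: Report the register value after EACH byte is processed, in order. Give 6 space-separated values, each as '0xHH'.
0x0F 0x7B 0xE7 0xCC 0x9D 0x45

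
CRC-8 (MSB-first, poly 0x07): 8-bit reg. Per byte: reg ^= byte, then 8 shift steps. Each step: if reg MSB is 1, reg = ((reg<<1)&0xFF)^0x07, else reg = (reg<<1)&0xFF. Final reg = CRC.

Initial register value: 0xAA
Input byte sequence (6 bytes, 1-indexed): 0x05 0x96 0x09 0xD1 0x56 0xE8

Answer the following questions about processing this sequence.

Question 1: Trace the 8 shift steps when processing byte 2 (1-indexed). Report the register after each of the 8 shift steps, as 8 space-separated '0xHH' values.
After byte 1 (0x05): reg=0x44
Register before byte 2: 0x44
After XOR with byte 0x96: 0xD2

Answer: 0xA3 0x41 0x82 0x03 0x06 0x0C 0x18 0x30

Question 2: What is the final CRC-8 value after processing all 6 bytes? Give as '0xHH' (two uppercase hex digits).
After byte 1 (0x05): reg=0x44
After byte 2 (0x96): reg=0x30
After byte 3 (0x09): reg=0xAF
After byte 4 (0xD1): reg=0x7D
After byte 5 (0x56): reg=0xD1
After byte 6 (0xE8): reg=0xAF

Answer: 0xAF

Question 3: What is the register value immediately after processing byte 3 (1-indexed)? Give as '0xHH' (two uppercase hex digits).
After byte 1 (0x05): reg=0x44
After byte 2 (0x96): reg=0x30
After byte 3 (0x09): reg=0xAF

Answer: 0xAF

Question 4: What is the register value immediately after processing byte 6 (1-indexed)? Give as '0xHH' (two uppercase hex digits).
After byte 1 (0x05): reg=0x44
After byte 2 (0x96): reg=0x30
After byte 3 (0x09): reg=0xAF
After byte 4 (0xD1): reg=0x7D
After byte 5 (0x56): reg=0xD1
After byte 6 (0xE8): reg=0xAF

Answer: 0xAF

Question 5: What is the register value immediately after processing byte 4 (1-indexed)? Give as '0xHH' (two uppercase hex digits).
After byte 1 (0x05): reg=0x44
After byte 2 (0x96): reg=0x30
After byte 3 (0x09): reg=0xAF
After byte 4 (0xD1): reg=0x7D

Answer: 0x7D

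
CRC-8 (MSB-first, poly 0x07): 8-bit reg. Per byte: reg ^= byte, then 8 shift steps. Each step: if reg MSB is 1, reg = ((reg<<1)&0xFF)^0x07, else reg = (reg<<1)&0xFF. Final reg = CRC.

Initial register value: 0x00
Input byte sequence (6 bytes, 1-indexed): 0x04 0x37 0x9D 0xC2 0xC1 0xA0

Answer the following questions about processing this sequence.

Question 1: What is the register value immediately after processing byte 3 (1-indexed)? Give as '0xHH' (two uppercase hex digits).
After byte 1 (0x04): reg=0x1C
After byte 2 (0x37): reg=0xD1
After byte 3 (0x9D): reg=0xE3

Answer: 0xE3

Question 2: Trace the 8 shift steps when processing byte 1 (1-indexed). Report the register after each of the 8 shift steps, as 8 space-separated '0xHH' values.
Answer: 0x08 0x10 0x20 0x40 0x80 0x07 0x0E 0x1C

Derivation:
Register before byte 1: 0x00
After XOR with byte 0x04: 0x04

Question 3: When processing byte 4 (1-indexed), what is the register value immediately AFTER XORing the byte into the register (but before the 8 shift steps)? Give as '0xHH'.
Register before byte 4: 0xE3
Byte 4: 0xC2
0xE3 XOR 0xC2 = 0x21

Answer: 0x21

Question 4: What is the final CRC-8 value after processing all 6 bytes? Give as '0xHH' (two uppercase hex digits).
After byte 1 (0x04): reg=0x1C
After byte 2 (0x37): reg=0xD1
After byte 3 (0x9D): reg=0xE3
After byte 4 (0xC2): reg=0xE7
After byte 5 (0xC1): reg=0xF2
After byte 6 (0xA0): reg=0xB9

Answer: 0xB9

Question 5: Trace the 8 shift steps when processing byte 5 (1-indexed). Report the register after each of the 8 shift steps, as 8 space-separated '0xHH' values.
Answer: 0x4C 0x98 0x37 0x6E 0xDC 0xBF 0x79 0xF2

Derivation:
After byte 1 (0x04): reg=0x1C
After byte 2 (0x37): reg=0xD1
After byte 3 (0x9D): reg=0xE3
After byte 4 (0xC2): reg=0xE7
Register before byte 5: 0xE7
After XOR with byte 0xC1: 0x26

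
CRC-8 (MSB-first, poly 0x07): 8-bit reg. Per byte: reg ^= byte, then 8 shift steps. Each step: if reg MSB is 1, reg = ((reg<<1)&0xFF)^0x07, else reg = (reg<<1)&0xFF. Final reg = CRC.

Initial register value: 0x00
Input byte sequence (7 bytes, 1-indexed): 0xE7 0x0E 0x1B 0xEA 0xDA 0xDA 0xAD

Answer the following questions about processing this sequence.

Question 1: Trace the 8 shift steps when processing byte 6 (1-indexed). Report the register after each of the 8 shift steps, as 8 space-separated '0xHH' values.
Answer: 0x11 0x22 0x44 0x88 0x17 0x2E 0x5C 0xB8

Derivation:
After byte 1 (0xE7): reg=0xBB
After byte 2 (0x0E): reg=0x02
After byte 3 (0x1B): reg=0x4F
After byte 4 (0xEA): reg=0x72
After byte 5 (0xDA): reg=0x51
Register before byte 6: 0x51
After XOR with byte 0xDA: 0x8B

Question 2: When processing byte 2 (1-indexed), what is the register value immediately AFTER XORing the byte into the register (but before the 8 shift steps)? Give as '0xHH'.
Answer: 0xB5

Derivation:
Register before byte 2: 0xBB
Byte 2: 0x0E
0xBB XOR 0x0E = 0xB5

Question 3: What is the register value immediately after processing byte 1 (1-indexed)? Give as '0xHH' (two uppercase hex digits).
After byte 1 (0xE7): reg=0xBB

Answer: 0xBB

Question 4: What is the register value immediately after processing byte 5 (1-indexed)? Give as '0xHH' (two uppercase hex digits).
Answer: 0x51

Derivation:
After byte 1 (0xE7): reg=0xBB
After byte 2 (0x0E): reg=0x02
After byte 3 (0x1B): reg=0x4F
After byte 4 (0xEA): reg=0x72
After byte 5 (0xDA): reg=0x51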